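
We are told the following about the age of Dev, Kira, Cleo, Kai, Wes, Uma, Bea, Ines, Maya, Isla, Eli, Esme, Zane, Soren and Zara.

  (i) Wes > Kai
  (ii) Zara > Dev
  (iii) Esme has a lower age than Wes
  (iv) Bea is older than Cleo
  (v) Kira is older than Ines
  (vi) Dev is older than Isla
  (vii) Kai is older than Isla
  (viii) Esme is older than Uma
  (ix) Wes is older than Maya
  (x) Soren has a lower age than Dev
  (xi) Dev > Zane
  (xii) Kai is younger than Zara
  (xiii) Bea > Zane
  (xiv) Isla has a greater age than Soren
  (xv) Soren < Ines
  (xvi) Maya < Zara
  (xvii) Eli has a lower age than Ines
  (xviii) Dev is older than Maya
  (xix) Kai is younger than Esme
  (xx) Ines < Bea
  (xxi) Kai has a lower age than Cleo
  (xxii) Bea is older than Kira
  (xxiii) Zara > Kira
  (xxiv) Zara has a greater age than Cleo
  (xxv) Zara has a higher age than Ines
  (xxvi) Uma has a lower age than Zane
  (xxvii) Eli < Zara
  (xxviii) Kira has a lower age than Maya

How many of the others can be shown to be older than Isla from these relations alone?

Directly above Isla: Kai, Dev.
One step further: Esme, Cleo, Wes, Zara (6 so far).
One step further: Bea (7 so far).
Nothing else is reachable above Isla; 7 in all.

7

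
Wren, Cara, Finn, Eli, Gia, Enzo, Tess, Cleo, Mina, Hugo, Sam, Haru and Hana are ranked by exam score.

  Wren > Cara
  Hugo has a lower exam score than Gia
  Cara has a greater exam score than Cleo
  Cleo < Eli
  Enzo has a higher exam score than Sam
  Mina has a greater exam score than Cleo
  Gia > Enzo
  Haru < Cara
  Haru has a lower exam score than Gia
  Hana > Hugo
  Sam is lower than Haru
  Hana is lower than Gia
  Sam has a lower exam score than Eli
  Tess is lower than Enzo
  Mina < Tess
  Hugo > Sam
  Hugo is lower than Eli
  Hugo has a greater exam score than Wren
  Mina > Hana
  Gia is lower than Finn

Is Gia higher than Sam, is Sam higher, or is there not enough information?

Sam < Haru and Haru < Cara give Sam < Cara.
With Cara < Wren: Sam < Haru < Cara < Wren.
Then Wren < Hugo extends the chain to Hugo.
With Hugo < Hana: Sam < Haru < Cara < Wren < Hugo < Hana.
With Hana < Mina: Sam < Haru < Cara < Wren < Hugo < Hana < Mina.
With Mina < Tess: Sam < Haru < Cara < Wren < Hugo < Hana < Mina < Tess.
With Tess < Enzo: Sam < Haru < Cara < Wren < Hugo < Hana < Mina < Tess < Enzo.
With Enzo < Gia: Sam < Haru < Cara < Wren < Hugo < Hana < Mina < Tess < Enzo < Gia.
So Gia is higher.

Gia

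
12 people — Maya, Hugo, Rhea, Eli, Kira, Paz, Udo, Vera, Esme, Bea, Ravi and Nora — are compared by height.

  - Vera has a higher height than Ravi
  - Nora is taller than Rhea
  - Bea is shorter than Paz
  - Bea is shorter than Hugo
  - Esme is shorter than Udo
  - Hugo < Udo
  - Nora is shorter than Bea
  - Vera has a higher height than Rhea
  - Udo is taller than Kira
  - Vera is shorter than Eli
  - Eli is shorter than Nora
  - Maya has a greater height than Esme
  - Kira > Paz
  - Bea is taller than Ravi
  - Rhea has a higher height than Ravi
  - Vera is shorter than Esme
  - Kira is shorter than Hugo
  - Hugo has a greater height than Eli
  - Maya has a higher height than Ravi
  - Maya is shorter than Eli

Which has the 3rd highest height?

Chaining the given pairs: Ravi < Rhea < Vera < Esme < Maya < Eli < Nora < Bea < Paz < Kira < Hugo < Udo.
The 3rd largest is Kira.

Kira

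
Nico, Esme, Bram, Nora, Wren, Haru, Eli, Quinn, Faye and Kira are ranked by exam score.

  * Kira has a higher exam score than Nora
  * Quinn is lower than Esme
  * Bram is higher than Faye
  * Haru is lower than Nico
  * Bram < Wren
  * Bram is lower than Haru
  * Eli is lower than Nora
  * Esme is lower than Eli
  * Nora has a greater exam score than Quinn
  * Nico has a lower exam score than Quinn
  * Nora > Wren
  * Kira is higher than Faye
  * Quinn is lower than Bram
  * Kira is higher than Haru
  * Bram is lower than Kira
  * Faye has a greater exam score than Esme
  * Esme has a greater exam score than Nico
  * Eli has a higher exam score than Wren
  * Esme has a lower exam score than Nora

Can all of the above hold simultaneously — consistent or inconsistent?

inconsistent

Chaining the given relations yields Haru < Nico < Quinn < Esme < Faye < Bram, so Haru < Bram. But one relation states Bram < Haru. These cannot both hold.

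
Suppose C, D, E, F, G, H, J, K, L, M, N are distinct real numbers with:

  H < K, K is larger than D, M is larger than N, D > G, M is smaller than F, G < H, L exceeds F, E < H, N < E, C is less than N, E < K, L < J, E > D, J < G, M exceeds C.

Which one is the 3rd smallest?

M

Piecing the relations together gives one ordering: C < N < M < F < L < J < G < D < E < H < K.
Counting 3 from the smallest end gives M.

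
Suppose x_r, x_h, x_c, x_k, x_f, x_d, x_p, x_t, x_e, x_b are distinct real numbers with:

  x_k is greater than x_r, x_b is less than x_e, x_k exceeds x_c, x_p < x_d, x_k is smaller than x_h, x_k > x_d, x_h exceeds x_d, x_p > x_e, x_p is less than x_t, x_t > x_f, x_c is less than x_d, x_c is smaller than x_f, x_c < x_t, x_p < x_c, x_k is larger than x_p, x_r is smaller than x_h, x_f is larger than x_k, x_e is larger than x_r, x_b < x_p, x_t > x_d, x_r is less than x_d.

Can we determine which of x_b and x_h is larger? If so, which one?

x_b < x_e and x_e < x_p give x_b < x_p.
Then x_p < x_c extends the chain to x_c.
With x_c < x_d: x_b < x_e < x_p < x_c < x_d.
Then x_d < x_k extends the chain to x_k.
Then x_k < x_h extends the chain to x_h.
So x_h is larger.

x_h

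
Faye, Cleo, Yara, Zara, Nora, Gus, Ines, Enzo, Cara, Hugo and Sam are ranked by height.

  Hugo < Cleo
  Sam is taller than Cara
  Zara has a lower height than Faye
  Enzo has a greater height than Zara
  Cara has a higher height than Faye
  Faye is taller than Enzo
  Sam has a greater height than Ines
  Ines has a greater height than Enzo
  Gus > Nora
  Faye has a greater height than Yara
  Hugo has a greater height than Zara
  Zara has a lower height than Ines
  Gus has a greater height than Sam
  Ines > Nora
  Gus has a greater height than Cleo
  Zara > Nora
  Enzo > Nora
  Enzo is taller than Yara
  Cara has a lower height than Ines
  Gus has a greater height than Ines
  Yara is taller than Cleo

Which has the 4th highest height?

Cara

Piecing the relations together gives one ordering: Nora < Zara < Hugo < Cleo < Yara < Enzo < Faye < Cara < Ines < Sam < Gus.
Counting 4 from the largest end gives Cara.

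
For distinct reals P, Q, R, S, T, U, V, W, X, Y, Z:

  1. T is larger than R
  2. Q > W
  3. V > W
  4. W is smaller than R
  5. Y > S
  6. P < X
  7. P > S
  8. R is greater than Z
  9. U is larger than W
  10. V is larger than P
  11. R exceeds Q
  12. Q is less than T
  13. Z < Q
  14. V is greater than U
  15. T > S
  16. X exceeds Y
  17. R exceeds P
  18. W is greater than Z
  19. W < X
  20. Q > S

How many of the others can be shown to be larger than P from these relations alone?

4

Directly above P: V, R, X.
One step further: T (4 so far).
No other element is forced above P by the given relations, so the count is 4.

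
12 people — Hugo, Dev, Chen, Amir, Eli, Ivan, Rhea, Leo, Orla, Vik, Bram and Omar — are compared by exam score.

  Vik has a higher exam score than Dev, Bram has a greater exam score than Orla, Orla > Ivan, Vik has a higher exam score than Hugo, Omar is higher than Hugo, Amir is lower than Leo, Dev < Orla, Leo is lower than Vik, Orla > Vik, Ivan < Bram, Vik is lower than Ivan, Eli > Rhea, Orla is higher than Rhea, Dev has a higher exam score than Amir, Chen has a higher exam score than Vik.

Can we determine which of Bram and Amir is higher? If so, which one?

Bram

Chaining the given relations: Amir < Leo < Vik < Ivan < Orla < Bram.
So Bram is higher.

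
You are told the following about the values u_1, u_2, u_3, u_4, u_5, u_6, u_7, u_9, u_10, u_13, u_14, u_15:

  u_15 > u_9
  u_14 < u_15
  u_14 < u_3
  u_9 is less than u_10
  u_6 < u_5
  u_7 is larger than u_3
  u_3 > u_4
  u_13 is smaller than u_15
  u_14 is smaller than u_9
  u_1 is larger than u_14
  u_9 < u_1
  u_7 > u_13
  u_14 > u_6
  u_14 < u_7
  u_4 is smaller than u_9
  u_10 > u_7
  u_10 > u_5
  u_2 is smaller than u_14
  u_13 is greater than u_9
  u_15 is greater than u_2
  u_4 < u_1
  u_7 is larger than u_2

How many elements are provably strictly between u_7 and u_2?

4

Chaining upward from u_2 reaches: u_14, u_3, u_9, u_13, u_15, u_1, u_10.
Chaining downward from u_7 reaches: u_4, u_6, u_14, u_3, u_9, u_13.
Strictly between u_2 and u_7 are those in both lists: u_14, u_3, u_9, u_13 — 4 elements.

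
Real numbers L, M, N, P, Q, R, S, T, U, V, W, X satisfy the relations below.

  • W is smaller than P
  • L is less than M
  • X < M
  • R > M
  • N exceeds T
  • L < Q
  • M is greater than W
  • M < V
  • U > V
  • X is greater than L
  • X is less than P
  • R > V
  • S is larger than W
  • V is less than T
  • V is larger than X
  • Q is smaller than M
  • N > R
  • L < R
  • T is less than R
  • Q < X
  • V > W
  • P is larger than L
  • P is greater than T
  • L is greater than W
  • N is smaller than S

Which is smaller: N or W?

W

W < L and L < Q give W < Q.
With Q < X: W < L < Q < X.
With X < M: W < L < Q < X < M.
With M < V: W < L < Q < X < M < V.
With V < T: W < L < Q < X < M < V < T.
With T < R: W < L < Q < X < M < V < T < R.
With R < N: W < L < Q < X < M < V < T < R < N.
So W < N; W is the smaller of the two.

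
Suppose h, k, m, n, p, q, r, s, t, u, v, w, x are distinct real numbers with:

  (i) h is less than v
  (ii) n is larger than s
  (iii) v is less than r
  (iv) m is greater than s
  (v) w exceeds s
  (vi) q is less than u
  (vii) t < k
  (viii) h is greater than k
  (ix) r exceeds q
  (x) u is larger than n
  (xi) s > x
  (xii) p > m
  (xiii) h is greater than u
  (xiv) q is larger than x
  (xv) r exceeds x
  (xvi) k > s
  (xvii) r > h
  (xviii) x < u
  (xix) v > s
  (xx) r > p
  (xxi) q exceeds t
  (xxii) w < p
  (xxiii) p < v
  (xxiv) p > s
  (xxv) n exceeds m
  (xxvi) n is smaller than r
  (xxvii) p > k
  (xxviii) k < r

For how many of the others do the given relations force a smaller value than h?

8

Directly below h: k, u.
One step further: t, x, s, q, n (7 so far).
One step further: m (8 so far).
No other element is forced below h by the given relations, so the count is 8.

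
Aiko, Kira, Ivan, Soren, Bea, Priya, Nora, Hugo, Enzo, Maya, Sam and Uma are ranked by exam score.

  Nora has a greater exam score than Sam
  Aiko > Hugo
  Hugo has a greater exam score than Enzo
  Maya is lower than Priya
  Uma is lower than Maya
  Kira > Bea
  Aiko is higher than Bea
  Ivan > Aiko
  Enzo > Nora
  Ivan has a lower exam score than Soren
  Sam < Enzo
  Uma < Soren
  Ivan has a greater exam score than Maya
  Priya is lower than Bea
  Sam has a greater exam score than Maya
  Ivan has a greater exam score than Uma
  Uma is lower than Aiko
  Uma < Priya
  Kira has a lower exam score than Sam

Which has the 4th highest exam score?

Piecing the relations together gives one ordering: Uma < Maya < Priya < Bea < Kira < Sam < Nora < Enzo < Hugo < Aiko < Ivan < Soren.
Counting 4 from the largest end gives Hugo.

Hugo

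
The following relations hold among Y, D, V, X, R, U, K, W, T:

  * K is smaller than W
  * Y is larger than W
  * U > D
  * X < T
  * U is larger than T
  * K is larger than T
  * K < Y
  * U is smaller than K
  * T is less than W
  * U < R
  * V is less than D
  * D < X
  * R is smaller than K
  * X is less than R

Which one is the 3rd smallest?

Piecing the relations together gives one ordering: V < D < X < T < U < R < K < W < Y.
The 3rd smallest is X.

X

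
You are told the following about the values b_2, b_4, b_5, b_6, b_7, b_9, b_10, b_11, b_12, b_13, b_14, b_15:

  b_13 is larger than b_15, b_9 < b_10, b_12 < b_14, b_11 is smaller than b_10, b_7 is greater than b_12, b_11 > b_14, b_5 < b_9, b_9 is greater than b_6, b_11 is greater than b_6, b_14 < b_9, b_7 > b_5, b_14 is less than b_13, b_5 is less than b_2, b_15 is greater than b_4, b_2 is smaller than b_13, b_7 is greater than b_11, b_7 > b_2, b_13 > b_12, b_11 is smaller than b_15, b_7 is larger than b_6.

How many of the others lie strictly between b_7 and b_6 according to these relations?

1

The relations place b_6 below b_7. An element lies strictly between them when it is forced above b_6 and also forced below b_7.
Above b_6: {b_9, b_11, b_10, b_15, b_13}. Below b_7: {b_5, b_12, b_14, b_2, b_11}.
Intersection: {b_11} — 1.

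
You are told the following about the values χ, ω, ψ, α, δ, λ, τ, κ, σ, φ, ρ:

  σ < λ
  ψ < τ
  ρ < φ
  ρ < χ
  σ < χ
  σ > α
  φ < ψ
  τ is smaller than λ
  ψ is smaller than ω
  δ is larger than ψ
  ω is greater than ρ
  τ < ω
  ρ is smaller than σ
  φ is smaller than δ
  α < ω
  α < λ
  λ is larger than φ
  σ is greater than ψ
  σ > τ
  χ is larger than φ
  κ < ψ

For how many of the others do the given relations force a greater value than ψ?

6

Directly above ψ: τ, ω, σ, δ.
One step further: χ, λ (6 so far).
Nothing else is reachable above ψ; 6 in all.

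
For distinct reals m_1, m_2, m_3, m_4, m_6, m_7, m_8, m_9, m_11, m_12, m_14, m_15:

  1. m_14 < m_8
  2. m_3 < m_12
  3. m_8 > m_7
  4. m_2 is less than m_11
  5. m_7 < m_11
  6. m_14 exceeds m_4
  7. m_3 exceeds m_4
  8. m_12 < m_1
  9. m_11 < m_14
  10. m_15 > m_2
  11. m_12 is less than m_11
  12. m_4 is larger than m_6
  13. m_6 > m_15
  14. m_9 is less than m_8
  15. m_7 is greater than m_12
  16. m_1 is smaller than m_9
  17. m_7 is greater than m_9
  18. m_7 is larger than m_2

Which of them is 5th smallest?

Piecing the relations together gives one ordering: m_2 < m_15 < m_6 < m_4 < m_3 < m_12 < m_1 < m_9 < m_7 < m_11 < m_14 < m_8.
Counting 5 from the smallest end gives m_3.

m_3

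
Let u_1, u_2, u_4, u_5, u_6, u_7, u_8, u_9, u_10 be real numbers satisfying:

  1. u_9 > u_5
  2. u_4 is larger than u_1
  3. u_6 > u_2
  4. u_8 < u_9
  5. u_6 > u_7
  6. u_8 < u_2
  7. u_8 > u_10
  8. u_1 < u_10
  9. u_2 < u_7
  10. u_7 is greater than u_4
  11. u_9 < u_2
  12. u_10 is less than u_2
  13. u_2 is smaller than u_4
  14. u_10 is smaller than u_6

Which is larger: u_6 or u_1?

u_1 < u_10 < u_8 < u_9 < u_2 < u_4 < u_7 < u_6, by transitivity through u_10, u_8, u_9, u_2, u_4, u_7.
So u_1 < u_6; u_6 is the larger of the two.

u_6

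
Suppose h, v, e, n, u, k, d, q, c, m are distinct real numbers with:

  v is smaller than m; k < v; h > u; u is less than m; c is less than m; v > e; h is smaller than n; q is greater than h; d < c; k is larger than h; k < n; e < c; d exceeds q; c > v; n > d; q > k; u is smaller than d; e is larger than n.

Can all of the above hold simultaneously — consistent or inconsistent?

The single ordering u < h < k < q < d < n < e < v < c < m satisfies every listed relation, so no contradiction arises.

consistent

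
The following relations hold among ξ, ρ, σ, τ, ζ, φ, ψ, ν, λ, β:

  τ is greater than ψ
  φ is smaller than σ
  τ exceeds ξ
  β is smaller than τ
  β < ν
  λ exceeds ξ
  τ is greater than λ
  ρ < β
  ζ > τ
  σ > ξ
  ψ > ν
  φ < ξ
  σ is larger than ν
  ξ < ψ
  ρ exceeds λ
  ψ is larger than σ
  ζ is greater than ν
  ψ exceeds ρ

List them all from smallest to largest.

Nothing is placed below φ, so it is least; from there φ < ξ; ξ < λ; λ < ρ; ρ < β; β < ν; ν < σ; σ < ψ; ψ < τ; τ < ζ, each given directly.

φ < ξ < λ < ρ < β < ν < σ < ψ < τ < ζ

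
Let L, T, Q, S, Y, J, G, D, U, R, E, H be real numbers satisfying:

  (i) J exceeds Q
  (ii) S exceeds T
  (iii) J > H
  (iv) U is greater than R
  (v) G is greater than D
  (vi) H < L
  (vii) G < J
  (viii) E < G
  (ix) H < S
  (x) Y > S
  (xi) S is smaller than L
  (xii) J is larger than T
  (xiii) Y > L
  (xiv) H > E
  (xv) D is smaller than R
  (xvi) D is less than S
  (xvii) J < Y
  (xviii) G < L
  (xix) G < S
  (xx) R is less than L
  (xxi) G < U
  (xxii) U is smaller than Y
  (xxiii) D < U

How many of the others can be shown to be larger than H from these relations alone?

4

Directly above H: S, J, L.
One step further: Y (4 so far).
No other element is forced above H by the given relations, so the count is 4.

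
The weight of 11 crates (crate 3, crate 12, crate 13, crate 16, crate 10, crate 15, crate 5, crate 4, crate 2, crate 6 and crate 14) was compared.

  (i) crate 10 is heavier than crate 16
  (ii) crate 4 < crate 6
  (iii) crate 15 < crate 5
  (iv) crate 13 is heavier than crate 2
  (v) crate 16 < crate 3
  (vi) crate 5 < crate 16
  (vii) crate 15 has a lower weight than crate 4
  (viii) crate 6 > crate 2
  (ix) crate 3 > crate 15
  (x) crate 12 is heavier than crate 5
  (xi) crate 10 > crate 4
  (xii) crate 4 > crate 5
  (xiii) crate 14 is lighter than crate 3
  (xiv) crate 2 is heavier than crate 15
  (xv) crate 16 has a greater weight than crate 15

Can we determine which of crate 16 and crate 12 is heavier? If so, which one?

undetermined

Following every chain through crate 16: above crate 16 we get crate 3, crate 10; below crate 16 we get crate 15, crate 5.
crate 12 is not reached, and no chain runs the other way from crate 12 to crate 16.
So the given relations leave the order of crate 16 and crate 12 undetermined.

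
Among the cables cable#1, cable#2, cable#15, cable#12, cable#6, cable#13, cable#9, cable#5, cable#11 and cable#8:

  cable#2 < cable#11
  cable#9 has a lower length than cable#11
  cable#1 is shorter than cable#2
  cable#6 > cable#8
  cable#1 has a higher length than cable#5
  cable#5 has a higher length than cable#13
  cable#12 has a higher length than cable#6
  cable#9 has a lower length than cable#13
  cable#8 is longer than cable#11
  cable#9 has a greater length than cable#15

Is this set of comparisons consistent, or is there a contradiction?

consistent

Every relation is compatible with cable#15 < cable#9 < cable#13 < cable#5 < cable#1 < cable#2 < cable#11 < cable#8 < cable#6 < cable#12; the set is consistent.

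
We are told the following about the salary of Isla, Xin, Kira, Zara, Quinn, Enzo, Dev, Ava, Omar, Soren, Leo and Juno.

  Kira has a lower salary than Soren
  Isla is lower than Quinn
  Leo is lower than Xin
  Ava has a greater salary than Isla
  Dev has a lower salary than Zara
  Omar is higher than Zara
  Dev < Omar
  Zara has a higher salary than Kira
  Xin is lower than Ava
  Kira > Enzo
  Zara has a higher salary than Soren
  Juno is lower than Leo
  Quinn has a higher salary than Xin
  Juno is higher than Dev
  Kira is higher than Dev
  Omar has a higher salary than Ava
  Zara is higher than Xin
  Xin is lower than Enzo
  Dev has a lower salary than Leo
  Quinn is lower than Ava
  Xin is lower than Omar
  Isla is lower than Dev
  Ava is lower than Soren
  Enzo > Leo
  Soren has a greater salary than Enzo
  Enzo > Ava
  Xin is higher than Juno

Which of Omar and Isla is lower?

Following the relations from Isla: Isla < Dev < Juno < Leo < Xin < Quinn < Ava < Enzo < Kira < Soren < Zara < Omar.
So Isla < Omar; Isla is the lower of the two.

Isla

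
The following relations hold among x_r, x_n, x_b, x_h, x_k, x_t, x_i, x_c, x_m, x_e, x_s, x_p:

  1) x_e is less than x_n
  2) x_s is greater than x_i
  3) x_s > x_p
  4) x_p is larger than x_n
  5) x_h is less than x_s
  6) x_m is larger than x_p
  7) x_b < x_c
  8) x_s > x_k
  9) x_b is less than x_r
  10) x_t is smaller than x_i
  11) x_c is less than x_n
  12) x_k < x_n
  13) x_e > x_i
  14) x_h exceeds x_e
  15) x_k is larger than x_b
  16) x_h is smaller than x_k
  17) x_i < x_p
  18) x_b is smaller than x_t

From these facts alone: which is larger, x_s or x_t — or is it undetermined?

x_s

x_t < x_i < x_e < x_h < x_k < x_n < x_p < x_s, by transitivity through x_i, x_e, x_h, x_k, x_n, x_p.
So x_s is larger.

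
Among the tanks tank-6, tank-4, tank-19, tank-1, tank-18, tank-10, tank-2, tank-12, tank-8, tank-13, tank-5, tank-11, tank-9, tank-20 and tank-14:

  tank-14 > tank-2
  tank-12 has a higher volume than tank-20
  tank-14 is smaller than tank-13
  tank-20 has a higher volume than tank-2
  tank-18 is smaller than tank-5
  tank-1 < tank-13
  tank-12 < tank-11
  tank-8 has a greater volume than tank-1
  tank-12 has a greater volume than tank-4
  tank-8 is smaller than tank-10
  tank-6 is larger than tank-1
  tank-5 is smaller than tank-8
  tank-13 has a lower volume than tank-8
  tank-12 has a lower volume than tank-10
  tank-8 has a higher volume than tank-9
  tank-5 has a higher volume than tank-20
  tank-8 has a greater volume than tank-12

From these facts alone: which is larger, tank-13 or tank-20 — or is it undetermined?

undetermined

Following every chain through tank-20: above tank-20 we get tank-5, tank-12, tank-8, tank-11, tank-10; below tank-20 we get tank-2.
tank-13 is not reached, and no chain runs the other way from tank-13 to tank-20.
So the given relations leave the order of tank-20 and tank-13 undetermined.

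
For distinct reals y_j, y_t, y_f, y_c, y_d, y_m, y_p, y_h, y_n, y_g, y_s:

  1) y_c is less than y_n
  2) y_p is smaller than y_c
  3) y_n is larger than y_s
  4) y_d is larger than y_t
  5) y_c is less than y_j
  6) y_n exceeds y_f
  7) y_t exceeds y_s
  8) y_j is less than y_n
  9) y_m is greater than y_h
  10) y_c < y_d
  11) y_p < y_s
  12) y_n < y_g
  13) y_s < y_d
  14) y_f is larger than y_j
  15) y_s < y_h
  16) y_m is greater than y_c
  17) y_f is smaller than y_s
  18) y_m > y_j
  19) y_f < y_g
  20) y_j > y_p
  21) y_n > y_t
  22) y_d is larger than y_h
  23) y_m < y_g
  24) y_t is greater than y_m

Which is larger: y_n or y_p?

The relevant relations are y_p < y_c; y_c < y_j; y_j < y_f; y_f < y_s; y_s < y_h; y_h < y_m; y_m < y_t; y_t < y_n.
Chaining these gives y_p < y_c < y_j < y_f < y_s < y_h < y_m < y_t < y_n.
So y_p < y_n; y_n is the larger of the two.

y_n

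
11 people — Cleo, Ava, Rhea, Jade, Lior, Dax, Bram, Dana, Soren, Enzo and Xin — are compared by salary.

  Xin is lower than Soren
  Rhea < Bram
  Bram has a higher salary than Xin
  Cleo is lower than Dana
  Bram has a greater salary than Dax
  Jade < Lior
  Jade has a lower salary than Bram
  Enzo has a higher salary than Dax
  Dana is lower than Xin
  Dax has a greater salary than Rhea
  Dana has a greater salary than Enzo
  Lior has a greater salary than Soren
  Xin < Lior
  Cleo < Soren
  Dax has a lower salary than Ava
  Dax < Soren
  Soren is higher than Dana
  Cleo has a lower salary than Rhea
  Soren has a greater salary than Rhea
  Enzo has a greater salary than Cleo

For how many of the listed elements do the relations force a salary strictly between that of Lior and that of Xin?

The relations place Xin below Lior. An element lies strictly between them when it is forced above Xin and also forced below Lior.
Above Xin: {Soren, Bram}. Below Lior: {Cleo, Rhea, Dax, Enzo, Dana, Jade, Soren}.
Intersection: {Soren} — 1.

1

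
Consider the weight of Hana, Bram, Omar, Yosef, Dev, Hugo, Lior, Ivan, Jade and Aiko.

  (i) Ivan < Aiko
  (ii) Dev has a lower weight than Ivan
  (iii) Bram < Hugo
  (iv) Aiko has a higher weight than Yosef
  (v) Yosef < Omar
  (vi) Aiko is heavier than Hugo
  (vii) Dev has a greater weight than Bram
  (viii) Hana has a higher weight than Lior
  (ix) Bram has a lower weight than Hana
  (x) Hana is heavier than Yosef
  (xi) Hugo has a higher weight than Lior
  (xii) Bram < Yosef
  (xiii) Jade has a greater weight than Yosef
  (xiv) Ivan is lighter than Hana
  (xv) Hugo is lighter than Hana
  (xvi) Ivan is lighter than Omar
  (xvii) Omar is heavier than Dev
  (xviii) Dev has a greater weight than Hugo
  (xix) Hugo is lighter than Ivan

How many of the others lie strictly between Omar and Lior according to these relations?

3

Chaining upward from Lior reaches: Hugo, Dev, Ivan, Hana, Aiko.
Chaining downward from Omar reaches: Bram, Hugo, Dev, Ivan, Yosef.
Strictly between Lior and Omar are those in both lists: Hugo, Dev, Ivan — 3 elements.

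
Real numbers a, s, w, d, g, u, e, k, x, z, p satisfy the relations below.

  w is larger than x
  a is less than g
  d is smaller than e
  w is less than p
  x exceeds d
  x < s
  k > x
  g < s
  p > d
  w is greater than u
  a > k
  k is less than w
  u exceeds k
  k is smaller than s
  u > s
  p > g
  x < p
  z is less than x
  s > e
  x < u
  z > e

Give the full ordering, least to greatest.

d < e < z < x < k < a < g < s < u < w < p

Each adjacent pair is fixed by a given relation: d < e; e < z; z < x; x < k; k < a; a < g; g < s; s < u; u < w; w < p. Chaining them end to end gives the full order.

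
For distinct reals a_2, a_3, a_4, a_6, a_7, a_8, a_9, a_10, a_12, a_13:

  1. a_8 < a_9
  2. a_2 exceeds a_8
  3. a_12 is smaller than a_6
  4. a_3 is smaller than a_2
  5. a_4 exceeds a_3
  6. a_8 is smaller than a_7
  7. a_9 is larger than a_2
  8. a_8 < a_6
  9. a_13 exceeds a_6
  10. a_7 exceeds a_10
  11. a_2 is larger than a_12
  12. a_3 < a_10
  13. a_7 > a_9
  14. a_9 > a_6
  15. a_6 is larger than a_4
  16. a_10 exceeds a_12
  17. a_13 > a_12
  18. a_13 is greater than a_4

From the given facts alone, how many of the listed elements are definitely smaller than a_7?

The elements the relations force below a_7 are a_12, a_3, a_4, a_8, a_6, a_2, a_10, a_9 — no chain reaches any other.
That is 8.

8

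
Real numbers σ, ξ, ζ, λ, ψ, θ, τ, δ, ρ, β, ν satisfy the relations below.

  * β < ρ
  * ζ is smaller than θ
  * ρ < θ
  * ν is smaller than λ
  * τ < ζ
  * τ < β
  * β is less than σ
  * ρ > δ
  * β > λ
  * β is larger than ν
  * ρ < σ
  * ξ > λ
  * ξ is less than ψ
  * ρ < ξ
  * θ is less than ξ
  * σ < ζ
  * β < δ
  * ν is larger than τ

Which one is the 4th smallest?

β

The consecutive relations fix a unique order: τ < ν < λ < β < δ < ρ < σ < ζ < θ < ξ < ψ.
Counting 4 from the smallest end gives β.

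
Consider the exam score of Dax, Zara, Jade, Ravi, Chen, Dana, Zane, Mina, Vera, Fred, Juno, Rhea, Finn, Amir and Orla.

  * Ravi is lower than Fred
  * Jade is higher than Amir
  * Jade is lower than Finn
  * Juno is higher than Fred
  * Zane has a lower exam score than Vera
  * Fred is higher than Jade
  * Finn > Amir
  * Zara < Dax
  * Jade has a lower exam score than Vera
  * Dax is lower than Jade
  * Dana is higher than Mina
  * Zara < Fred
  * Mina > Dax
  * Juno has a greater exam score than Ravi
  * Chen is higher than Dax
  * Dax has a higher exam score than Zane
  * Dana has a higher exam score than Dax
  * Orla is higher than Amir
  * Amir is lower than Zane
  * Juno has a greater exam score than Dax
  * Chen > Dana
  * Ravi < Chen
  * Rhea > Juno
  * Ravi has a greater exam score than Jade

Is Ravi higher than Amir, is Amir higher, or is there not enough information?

Link the given pairs in sequence: Amir < Zane; Zane < Dax; Dax < Jade; Jade < Ravi.
Chaining these gives Amir < Zane < Dax < Jade < Ravi.
So Ravi is higher.

Ravi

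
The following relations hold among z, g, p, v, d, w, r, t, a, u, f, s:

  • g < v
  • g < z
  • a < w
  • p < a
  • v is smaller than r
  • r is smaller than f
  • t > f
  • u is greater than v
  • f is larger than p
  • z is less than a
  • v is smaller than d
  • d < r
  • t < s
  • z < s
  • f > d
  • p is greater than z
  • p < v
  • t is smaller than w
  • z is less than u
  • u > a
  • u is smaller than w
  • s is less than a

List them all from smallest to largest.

g < z < p < v < d < r < f < t < s < a < u < w

Nothing is placed below g, so it is least; from there g < z; z < p; p < v; v < d; d < r; r < f; f < t; t < s; s < a; a < u; u < w, each given directly.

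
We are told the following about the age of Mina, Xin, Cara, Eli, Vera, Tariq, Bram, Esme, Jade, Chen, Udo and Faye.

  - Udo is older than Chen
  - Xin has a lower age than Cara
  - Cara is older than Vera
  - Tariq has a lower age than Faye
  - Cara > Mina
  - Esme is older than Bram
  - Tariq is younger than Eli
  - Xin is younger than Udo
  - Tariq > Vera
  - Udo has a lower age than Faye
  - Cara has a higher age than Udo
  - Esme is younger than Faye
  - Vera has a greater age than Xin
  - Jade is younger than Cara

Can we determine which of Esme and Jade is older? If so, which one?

undetermined

Following every chain through Esme: above Esme we get Faye; below Esme we get Bram.
Jade is not reached, and no chain runs the other way from Jade to Esme.
So the given relations leave the order of Esme and Jade undetermined.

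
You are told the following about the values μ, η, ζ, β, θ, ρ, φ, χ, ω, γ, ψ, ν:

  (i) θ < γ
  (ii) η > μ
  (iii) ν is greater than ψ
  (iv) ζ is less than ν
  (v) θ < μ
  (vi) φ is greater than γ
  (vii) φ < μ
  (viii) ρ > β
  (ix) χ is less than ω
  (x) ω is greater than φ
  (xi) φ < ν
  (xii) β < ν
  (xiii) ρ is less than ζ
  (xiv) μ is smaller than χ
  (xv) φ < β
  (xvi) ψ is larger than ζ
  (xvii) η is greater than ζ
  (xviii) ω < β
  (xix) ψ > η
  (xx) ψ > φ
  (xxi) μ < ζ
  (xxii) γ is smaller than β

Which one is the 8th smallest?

ρ

Chaining the given pairs: θ < γ < φ < μ < χ < ω < β < ρ < ζ < η < ψ < ν.
Counting 8 from the smallest end gives ρ.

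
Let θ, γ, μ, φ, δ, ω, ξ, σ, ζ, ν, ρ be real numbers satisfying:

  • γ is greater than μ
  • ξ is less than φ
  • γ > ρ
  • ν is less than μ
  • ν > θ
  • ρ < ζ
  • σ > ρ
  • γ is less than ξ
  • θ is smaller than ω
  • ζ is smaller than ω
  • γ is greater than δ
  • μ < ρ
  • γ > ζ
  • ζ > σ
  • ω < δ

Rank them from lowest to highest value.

θ < ν < μ < ρ < σ < ζ < ω < δ < γ < ξ < φ

The consecutive links are each given: θ < ν; ν < μ; μ < ρ; ρ < σ; σ < ζ; ζ < ω; ω < δ; δ < γ; γ < ξ; ξ < φ.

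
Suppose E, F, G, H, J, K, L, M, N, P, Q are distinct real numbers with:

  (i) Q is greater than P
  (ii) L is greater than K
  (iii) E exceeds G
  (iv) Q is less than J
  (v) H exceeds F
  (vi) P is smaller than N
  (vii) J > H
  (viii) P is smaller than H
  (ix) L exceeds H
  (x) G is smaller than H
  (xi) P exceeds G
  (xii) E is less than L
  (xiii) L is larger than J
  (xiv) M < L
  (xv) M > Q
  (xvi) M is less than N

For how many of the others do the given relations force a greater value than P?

6

The elements the relations force above P are Q, M, H, J, N, L — no chain reaches any other.
That is 6.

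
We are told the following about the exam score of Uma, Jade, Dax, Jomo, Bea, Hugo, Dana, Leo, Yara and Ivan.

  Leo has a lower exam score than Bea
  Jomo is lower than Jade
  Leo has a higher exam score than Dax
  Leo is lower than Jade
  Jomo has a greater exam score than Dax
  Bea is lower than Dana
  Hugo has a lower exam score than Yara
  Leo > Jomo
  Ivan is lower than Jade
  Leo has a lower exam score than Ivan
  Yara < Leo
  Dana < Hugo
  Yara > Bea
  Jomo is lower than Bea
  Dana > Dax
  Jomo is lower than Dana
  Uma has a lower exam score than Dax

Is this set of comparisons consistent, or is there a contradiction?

inconsistent

We have Leo < Bea stated directly, yet also Bea < Dana < Hugo < Yara < Leo by chaining the others — so Bea < Leo. Contradiction.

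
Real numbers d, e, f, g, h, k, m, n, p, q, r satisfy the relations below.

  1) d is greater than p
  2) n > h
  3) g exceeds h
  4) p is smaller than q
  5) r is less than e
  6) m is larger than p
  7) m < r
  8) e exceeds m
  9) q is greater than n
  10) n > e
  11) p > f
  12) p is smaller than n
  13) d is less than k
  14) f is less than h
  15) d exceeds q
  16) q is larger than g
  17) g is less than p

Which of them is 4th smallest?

Piecing the relations together gives one ordering: f < h < g < p < m < r < e < n < q < d < k.
The 4th smallest is p.

p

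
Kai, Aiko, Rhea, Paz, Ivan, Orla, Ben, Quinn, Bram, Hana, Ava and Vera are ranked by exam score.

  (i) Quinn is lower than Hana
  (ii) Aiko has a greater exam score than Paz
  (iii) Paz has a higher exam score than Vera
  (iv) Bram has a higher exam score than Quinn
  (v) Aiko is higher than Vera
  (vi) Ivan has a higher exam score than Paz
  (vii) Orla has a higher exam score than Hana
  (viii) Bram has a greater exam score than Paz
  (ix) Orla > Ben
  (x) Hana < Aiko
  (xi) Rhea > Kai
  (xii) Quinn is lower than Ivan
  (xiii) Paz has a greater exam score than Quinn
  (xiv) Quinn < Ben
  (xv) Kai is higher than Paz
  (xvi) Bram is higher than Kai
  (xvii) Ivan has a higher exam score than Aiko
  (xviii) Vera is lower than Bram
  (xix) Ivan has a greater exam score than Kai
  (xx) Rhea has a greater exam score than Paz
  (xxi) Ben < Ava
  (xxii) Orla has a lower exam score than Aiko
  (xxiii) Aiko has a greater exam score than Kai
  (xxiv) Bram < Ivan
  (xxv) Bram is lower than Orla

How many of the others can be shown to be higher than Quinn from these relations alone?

10

Directly above Quinn: Paz, Hana, Ben, Bram, Ivan.
One step further: Kai, Rhea, Orla, Aiko, Ava (10 so far).
No other element is forced above Quinn by the given relations, so the count is 10.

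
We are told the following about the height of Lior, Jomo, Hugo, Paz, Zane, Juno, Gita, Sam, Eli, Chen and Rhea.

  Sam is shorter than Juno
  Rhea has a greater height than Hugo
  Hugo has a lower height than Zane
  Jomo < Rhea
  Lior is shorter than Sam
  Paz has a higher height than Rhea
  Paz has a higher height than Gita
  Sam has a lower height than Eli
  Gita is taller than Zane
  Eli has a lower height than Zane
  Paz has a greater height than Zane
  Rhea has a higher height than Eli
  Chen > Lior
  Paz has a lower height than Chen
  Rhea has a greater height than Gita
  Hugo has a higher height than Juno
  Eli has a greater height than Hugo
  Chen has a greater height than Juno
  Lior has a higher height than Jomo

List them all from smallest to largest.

Jomo < Lior < Sam < Juno < Hugo < Eli < Zane < Gita < Rhea < Paz < Chen

Nothing is placed below Jomo, so it is least; from there Jomo < Lior; Lior < Sam; Sam < Juno; Juno < Hugo; Hugo < Eli; Eli < Zane; Zane < Gita; Gita < Rhea; Rhea < Paz; Paz < Chen, each given directly.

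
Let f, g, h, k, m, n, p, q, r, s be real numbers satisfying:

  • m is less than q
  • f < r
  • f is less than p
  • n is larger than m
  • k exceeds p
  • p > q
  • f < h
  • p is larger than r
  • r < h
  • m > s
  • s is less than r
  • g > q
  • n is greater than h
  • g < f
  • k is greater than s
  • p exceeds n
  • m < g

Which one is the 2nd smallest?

m

Piecing the relations together gives one ordering: s < m < q < g < f < r < h < n < p < k.
Counting 2 from the smallest end gives m.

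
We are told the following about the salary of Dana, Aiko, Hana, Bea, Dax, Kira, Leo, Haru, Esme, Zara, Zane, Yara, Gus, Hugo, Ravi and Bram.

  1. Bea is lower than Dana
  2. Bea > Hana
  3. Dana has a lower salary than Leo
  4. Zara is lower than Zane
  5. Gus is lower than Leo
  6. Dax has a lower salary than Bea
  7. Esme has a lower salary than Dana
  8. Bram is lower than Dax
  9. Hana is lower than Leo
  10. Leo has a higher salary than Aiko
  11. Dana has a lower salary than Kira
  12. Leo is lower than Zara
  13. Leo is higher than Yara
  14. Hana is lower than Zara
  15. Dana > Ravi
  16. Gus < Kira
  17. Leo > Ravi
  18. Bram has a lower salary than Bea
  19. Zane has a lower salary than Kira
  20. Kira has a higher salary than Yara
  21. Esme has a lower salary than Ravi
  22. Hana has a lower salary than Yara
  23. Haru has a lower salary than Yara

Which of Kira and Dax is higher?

Link the given pairs in sequence: Dax < Bea; Bea < Dana; Dana < Leo; Leo < Zara; Zara < Zane; Zane < Kira.
Chaining these gives Dax < Bea < Dana < Leo < Zara < Zane < Kira.
So Dax < Kira; Kira is the higher of the two.

Kira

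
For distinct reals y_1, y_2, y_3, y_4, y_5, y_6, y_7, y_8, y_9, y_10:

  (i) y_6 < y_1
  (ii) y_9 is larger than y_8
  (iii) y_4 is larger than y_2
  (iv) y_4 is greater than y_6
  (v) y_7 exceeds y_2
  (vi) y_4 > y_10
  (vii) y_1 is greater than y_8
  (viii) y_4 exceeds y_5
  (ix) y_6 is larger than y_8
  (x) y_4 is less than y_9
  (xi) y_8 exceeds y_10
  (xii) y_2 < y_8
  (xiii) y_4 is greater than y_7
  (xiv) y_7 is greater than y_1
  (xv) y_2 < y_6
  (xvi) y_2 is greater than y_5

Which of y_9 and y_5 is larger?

Link the given pairs in sequence: y_5 < y_2; y_2 < y_8; y_8 < y_6; y_6 < y_1; y_1 < y_7; y_7 < y_4; y_4 < y_9.
Together: y_5 < y_2 < y_8 < y_6 < y_1 < y_7 < y_4 < y_9.
So y_5 < y_9; y_9 is the larger of the two.

y_9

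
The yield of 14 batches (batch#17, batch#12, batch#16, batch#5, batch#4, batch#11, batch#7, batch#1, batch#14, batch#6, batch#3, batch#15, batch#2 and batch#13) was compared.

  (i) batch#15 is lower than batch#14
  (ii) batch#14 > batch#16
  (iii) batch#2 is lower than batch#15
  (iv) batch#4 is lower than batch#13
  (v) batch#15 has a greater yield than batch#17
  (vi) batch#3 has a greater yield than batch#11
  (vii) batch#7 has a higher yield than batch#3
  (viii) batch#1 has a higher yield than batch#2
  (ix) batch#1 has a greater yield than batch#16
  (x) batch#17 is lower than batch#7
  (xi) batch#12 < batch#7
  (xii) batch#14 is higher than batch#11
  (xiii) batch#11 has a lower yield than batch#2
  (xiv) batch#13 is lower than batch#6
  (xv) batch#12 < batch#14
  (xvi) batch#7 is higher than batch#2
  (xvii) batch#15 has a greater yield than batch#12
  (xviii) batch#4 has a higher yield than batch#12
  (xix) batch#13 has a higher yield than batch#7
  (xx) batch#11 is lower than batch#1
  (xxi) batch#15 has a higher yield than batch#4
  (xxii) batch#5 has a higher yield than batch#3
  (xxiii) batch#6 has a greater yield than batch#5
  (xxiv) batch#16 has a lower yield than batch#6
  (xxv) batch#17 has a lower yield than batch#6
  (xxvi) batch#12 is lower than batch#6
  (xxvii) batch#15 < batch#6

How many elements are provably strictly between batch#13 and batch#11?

The relations place batch#11 below batch#13. An element lies strictly between them when it is forced above batch#11 and also forced below batch#13.
Above batch#11: {batch#2, batch#3, batch#5, batch#1, batch#15, batch#14, batch#7, batch#6}. Below batch#13: {batch#12, batch#2, batch#17, batch#3, batch#4, batch#7}.
Intersection: {batch#2, batch#3, batch#7} — 3.

3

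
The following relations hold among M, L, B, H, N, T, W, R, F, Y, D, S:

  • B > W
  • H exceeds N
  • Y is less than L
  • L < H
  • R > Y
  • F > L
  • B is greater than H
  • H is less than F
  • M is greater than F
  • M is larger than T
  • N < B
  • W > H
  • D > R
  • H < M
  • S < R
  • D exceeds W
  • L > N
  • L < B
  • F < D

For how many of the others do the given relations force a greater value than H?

The elements the relations force above H are F, W, M, B, D — no chain reaches any other.
That is 5.

5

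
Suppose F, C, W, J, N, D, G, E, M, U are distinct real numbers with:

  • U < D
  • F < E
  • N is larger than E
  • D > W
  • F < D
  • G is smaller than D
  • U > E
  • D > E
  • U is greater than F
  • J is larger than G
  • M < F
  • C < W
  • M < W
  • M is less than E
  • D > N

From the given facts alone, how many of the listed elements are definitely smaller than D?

8

From D the given relations immediately reach F, E, G, W, N, U.
From those, M, C — 8 in total.
Nothing else is reachable below D; 8 in all.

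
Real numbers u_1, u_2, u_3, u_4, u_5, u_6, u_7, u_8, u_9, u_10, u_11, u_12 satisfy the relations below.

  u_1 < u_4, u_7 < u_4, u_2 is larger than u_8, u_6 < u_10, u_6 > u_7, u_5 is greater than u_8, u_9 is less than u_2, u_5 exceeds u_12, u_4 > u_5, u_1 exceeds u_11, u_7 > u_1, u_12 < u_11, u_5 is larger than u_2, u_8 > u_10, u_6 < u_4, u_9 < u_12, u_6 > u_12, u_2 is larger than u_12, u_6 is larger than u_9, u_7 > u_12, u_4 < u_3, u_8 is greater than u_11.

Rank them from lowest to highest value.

u_9 < u_12 < u_11 < u_1 < u_7 < u_6 < u_10 < u_8 < u_2 < u_5 < u_4 < u_3

The consecutive links are each given: u_9 < u_12; u_12 < u_11; u_11 < u_1; u_1 < u_7; u_7 < u_6; u_6 < u_10; u_10 < u_8; u_8 < u_2; u_2 < u_5; u_5 < u_4; u_4 < u_3.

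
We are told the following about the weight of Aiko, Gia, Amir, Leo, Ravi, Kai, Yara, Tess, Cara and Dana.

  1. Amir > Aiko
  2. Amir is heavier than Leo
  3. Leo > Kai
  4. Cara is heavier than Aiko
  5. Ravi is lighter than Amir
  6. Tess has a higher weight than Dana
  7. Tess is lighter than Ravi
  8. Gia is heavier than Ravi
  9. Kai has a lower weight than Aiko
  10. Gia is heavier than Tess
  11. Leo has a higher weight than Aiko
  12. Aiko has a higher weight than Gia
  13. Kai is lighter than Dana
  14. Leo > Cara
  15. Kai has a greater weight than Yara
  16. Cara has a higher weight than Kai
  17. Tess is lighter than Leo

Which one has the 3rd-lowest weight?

Piecing the relations together gives one ordering: Yara < Kai < Dana < Tess < Ravi < Gia < Aiko < Cara < Leo < Amir.
Counting 3 from the smallest end gives Dana.

Dana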